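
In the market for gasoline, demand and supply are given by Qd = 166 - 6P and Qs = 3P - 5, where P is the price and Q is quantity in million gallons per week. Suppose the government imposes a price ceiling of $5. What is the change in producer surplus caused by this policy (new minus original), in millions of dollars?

-434

In a free market, 166 - 6P = 3P - 5 gives the equilibrium P* = 19, Q* = 52.
Since 5 < 19, the ceiling is binding.
At P = 5: Qd = 166 - 6·5 = 136 and Qs = 3·5 - 5 = 10.
Producer surplus without the control is ½ · (19 - 5/3) · 52 = 1352/3.
With the ceiling, producers sell 10 units at 5, so PS = ½ · (5 - 5/3) · 10 = 50/3.
Change in producer surplus = 50/3 - 1352/3 = -434.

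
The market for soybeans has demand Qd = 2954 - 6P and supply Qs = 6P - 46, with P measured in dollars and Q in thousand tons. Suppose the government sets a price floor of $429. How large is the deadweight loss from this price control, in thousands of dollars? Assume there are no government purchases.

192246

Without the control the market clears where 2954 - 6P = 6P - 46, i.e. P* = 250 and Q* = 1454.
Since 429 > 250, the floor is binding.
At P = 429: Qd = 2954 - 6·429 = 380 and Qs = 6·429 - 46 = 2528.
Quantity traded falls to 380. At Q = 380 the demand price is (2954 - 380)/6 = 429 and the supply price is (46 + 380)/6 = 71.
Deadweight loss = ½ · (429 - 71) · (1454 - 380) = ½ · 358 · 1074 = 192246.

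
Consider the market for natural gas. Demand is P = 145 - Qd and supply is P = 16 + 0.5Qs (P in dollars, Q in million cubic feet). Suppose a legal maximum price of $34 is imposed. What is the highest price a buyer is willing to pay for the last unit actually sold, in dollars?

109

Rearranging demand gives Qd = 145 - P; rearranging supply gives Qs = 2P - 32. Setting quantity demanded equal to quantity supplied, 145 - P = 2P - 32, gives P* = 59 and Q* = 86.
Since 34 < 59, the ceiling is binding.
At P = 34: Qd = 145 - 34 = 111 and Qs = 2·34 - 32 = 36.
Only 36 units reach the market. On the demand curve, the marginal buyer's willingness to pay at Q = 36 is (145 - 36) = 109.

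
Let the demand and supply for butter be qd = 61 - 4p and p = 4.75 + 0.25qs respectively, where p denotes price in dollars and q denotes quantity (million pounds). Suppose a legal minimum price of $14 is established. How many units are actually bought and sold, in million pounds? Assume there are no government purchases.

5

Rearranging supply gives qs = 4p - 19. Without the control the market clears where 61 - 4p = 4p - 19, i.e. p* = 10 and q* = 21.
Since 14 > 10, the floor is binding.
At p = 14: qd = 61 - 4·14 = 5 and qs = 4·14 - 19 = 37.
The quantity actually transacted is the short side, demand: 5.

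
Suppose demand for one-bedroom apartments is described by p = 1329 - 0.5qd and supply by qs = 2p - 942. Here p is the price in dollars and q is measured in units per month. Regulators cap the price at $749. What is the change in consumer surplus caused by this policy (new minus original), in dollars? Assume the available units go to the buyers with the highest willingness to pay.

Rearranging demand gives qd = 2658 - 2p. Without the control the market clears where 2658 - 2p = 2p - 942, i.e. p* = 900 and q* = 858.
Because the ceiling (749) lies below the market-clearing price, it is binding.
At p = 749: qd = 2658 - 2·749 = 1160 and qs = 2·749 - 942 = 556.
Consumer surplus without the control is ½ · (1329 - 900) · 858 = 184041.
With the ceiling, 556 units are sold at 749 (assume they go to the highest-value buyers). The demand price at q = 556 is 1051, so CS = ½ · [(1329 - 749) + (1051 - 749)] · 556 = 245196.
Change in consumer surplus = 245196 - 184041 = 61155.

61155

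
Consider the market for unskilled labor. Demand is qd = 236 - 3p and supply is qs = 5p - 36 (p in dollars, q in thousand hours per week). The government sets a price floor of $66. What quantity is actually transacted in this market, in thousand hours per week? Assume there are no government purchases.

38

Equilibrium: 236 - 3p = 5p - 36, so 272 = 8p and p* = 34, q* = 134.
Since 66 > 34, the floor is binding.
At p = 66: qd = 236 - 3·66 = 38 and qs = 5·66 - 36 = 294.
The quantity actually transacted is the short side, demand: 38.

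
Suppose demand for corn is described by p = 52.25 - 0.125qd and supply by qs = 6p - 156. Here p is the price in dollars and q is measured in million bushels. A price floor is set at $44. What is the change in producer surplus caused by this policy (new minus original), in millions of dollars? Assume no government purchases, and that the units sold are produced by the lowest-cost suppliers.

150

Rearranging demand gives qd = 418 - 8p. In a free market, 418 - 8p = 6p - 156 gives the equilibrium p* = 41, q* = 90.
The floor of 44 is above the equilibrium price 41, so it binds.
At p = 44: qd = 418 - 8·44 = 66 and qs = 6·44 - 156 = 108.
Producer surplus without the control is ½ · (41 - 26) · 90 = 675.
With the floor, 66 units are sold at 44. The supply price at q = 66 is 37, so PS = ½ · [(44 - 26) + (44 - 37)] · 66 = 825.
Change in producer surplus = 825 - 675 = 150.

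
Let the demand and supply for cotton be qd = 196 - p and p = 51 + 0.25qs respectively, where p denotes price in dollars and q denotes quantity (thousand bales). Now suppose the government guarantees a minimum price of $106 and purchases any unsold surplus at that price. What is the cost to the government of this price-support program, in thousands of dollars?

13780

Rearranging supply gives qs = 4p - 204. Without the control the market clears where 196 - p = 4p - 204, i.e. p* = 80 and q* = 116.
Since 106 > 80, the floor is binding.
At p = 106: qd = 196 - 106 = 90 and qs = 4·106 - 204 = 220.
Surplus = qs - qd = 130.
Government expenditure = surplus × support price = 130 × 106 = 13780.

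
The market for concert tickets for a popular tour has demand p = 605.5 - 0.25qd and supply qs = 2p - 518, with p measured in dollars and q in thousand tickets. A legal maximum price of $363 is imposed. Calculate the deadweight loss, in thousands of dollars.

Rearranging demand gives qd = 2422 - 4p. Equilibrium: 2422 - 4p = 2p - 518, so 2940 = 6p and p* = 490, q* = 462.
Since 363 < 490, the ceiling is binding.
At p = 363: qd = 2422 - 4·363 = 970 and qs = 2·363 - 518 = 208.
Quantity traded falls to 208. At q = 208 the demand price is (2422 - 208)/4 = 553.5 and the supply price is (518 + 208)/2 = 363.
Deadweight loss = ½ · (553.5 - 363) · (462 - 208) = ½ · 190.5 · 254 = 24193.5.

24193.5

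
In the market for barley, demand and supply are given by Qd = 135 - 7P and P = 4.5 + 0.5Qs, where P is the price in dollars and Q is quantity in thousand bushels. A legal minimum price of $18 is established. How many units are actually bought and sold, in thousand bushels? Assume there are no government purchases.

Rearranging supply gives Qs = 2P - 9. In a free market, 135 - 7P = 2P - 9 gives the equilibrium P* = 16, Q* = 23.
Since 18 > 16, the floor is binding.
At P = 18: Qd = 135 - 7·18 = 9 and Qs = 2·18 - 9 = 27.
The quantity actually transacted is the short side, demand: 9.

9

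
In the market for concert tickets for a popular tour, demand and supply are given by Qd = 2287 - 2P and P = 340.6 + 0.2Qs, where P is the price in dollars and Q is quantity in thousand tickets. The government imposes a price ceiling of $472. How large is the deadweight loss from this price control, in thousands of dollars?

Rearranging supply gives Qs = 5P - 1703. Without the control the market clears where 2287 - 2P = 5P - 1703, i.e. P* = 570 and Q* = 1147.
The ceiling of 472 is below the equilibrium price 570, so it binds.
At P = 472: Qd = 2287 - 2·472 = 1343 and Qs = 5·472 - 1703 = 657.
Quantity traded falls to 657. At Q = 657 the demand price is (2287 - 657)/2 = 815 and the supply price is (1703 + 657)/5 = 472.
Deadweight loss = ½ · (815 - 472) · (1147 - 657) = ½ · 343 · 490 = 84035.

84035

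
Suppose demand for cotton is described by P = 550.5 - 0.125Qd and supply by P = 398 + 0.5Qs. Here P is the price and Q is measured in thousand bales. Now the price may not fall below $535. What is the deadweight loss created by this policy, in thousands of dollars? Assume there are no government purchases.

4500

Rearranging demand gives Qd = 4404 - 8P; rearranging supply gives Qs = 2P - 796. In a free market, 4404 - 8P = 2P - 796 gives the equilibrium P* = 520, Q* = 244.
Because the floor (535) lies above the market-clearing price, it is binding.
At P = 535: Qd = 4404 - 8·535 = 124 and Qs = 2·535 - 796 = 274.
Quantity traded falls to 124. At Q = 124 the demand price is (4404 - 124)/8 = 535 and the supply price is (796 + 124)/2 = 460.
Deadweight loss = ½ · (535 - 460) · (244 - 124) = ½ · 75 · 120 = 4500.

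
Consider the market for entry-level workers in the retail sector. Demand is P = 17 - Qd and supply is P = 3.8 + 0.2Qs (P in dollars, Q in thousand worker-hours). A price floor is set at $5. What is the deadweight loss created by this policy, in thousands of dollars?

0

Rearranging demand gives Qd = 17 - P; rearranging supply gives Qs = 5P - 19. In a free market, 17 - P = 5P - 19 gives the equilibrium P* = 6, Q* = 11.
The floor of 5 is below the equilibrium price 6, so it is not binding; the market clears at P* = 6, Q* = 11.
Since the control does not bind, no trades are prevented and deadweight loss is zero.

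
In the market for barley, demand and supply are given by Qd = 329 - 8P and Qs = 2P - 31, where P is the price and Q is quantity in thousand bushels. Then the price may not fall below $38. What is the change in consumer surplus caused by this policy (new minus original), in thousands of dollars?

Equilibrium: 329 - 8P = 2P - 31, so 360 = 10P and P* = 36, Q* = 41.
The floor of 38 is above the equilibrium price 36, so it binds.
At P = 38: Qd = 329 - 8·38 = 25 and Qs = 2·38 - 31 = 45.
Consumer surplus without the control is ½ · (41.125 - 36) · 41 = 105.0625.
With the floor, consumers buy 25 units at 38, so CS = ½ · (41.125 - 38) · 25 = 39.0625.
Change in consumer surplus = 39.0625 - 105.0625 = -66.

-66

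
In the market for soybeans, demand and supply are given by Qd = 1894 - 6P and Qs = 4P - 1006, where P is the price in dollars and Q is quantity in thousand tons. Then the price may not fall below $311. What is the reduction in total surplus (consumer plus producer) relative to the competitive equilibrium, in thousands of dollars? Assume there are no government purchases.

3307.5

In a free market, 1894 - 6P = 4P - 1006 gives the equilibrium P* = 290, Q* = 154.
Since 311 > 290, the floor is binding.
At P = 311: Qd = 1894 - 6·311 = 28 and Qs = 4·311 - 1006 = 238.
Quantity traded falls to 28. At Q = 28 the demand price is (1894 - 28)/6 = 311 and the supply price is (1006 + 28)/4 = 258.5.
Deadweight loss = ½ · (311 - 258.5) · (154 - 28) = ½ · 52.5 · 126 = 3307.5.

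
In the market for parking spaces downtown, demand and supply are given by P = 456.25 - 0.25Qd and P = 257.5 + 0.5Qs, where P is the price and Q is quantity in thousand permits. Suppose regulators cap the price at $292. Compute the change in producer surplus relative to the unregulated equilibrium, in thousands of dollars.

-16366

Rearranging demand gives Qd = 1825 - 4P; rearranging supply gives Qs = 2P - 515. In a free market, 1825 - 4P = 2P - 515 gives the equilibrium P* = 390, Q* = 265.
The ceiling of 292 is below the equilibrium price 390, so it binds.
At P = 292: Qd = 1825 - 4·292 = 657 and Qs = 2·292 - 515 = 69.
Producer surplus without the control is ½ · (390 - 257.5) · 265 = 17556.25.
With the ceiling, producers sell 69 units at 292, so PS = ½ · (292 - 257.5) · 69 = 1190.25.
Change in producer surplus = 1190.25 - 17556.25 = -16366.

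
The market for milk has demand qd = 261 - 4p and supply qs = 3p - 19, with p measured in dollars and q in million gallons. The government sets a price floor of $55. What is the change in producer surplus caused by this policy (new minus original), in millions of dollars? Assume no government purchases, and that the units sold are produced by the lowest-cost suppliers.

In a free market, 261 - 4p = 3p - 19 gives the equilibrium p* = 40, q* = 101.
Because the floor (55) lies above the market-clearing price, it is binding.
At p = 55: qd = 261 - 4·55 = 41 and qs = 3·55 - 19 = 146.
Producer surplus without the control is ½ · (40 - 19/3) · 101 = 10201/6.
With the floor, 41 units are sold at 55. The supply price at q = 41 is 20, so PS = ½ · [(55 - 19/3) + (55 - 20)] · 41 = 10291/6.
Change in producer surplus = 10291/6 - 10201/6 = 15.

15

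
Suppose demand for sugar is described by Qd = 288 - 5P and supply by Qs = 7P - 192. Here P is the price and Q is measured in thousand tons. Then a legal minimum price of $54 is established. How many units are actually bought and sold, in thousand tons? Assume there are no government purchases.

Without the control the market clears where 288 - 5P = 7P - 192, i.e. P* = 40 and Q* = 88.
Since 54 > 40, the floor is binding.
At P = 54: Qd = 288 - 5·54 = 18 and Qs = 7·54 - 192 = 186.
The quantity actually transacted is the short side, demand: 18.

18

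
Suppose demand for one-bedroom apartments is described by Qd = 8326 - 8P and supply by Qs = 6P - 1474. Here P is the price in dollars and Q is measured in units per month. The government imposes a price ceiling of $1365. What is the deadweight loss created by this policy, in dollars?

In a free market, 8326 - 8P = 6P - 1474 gives the equilibrium P* = 700, Q* = 2726.
Since 1365 is above P* = 700, the ceiling does not bind and the free-market outcome prevails.
Since the control does not bind, no trades are prevented and deadweight loss is zero.

0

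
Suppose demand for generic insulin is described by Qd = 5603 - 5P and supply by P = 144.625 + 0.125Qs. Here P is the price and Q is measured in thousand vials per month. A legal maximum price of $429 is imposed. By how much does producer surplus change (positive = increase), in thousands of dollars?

-240149

Rearranging supply gives Qs = 8P - 1157. Setting quantity demanded equal to quantity supplied, 5603 - 5P = 8P - 1157, gives P* = 520 and Q* = 3003.
The ceiling of 429 is below the equilibrium price 520, so it binds.
At P = 429: Qd = 5603 - 5·429 = 3458 and Qs = 8·429 - 1157 = 2275.
Producer surplus without the control is ½ · (520 - 144.625) · 3003 = 563625.5625.
With the ceiling, producers sell 2275 units at 429, so PS = ½ · (429 - 144.625) · 2275 = 323476.5625.
Change in producer surplus = 323476.5625 - 563625.5625 = -240149.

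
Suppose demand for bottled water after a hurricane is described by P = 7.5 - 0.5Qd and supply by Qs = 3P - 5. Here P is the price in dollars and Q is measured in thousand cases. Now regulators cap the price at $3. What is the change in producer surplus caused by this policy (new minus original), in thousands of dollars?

Rearranging demand gives Qd = 15 - 2P. Equilibrium: 15 - 2P = 3P - 5, so 20 = 5P and P* = 4, Q* = 7.
Since 3 < 4, the ceiling is binding.
At P = 3: Qd = 15 - 2·3 = 9 and Qs = 3·3 - 5 = 4.
Producer surplus without the control is ½ · (4 - 5/3) · 7 = 49/6.
With the ceiling, producers sell 4 units at 3, so PS = ½ · (3 - 5/3) · 4 = 8/3.
Change in producer surplus = 8/3 - 49/6 = -5.5.

-5.5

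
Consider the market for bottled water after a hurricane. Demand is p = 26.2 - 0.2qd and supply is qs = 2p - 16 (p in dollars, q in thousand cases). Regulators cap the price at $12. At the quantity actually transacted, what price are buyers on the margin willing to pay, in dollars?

Rearranging demand gives qd = 131 - 5p. Without the control the market clears where 131 - 5p = 2p - 16, i.e. p* = 21 and q* = 26.
The ceiling of 12 is below the equilibrium price 21, so it binds.
At p = 12: qd = 131 - 5·12 = 71 and qs = 2·12 - 16 = 8.
Only 8 units reach the market. On the demand curve, the marginal buyer's willingness to pay at q = 8 is (131 - 8)/5 = 24.6.

24.6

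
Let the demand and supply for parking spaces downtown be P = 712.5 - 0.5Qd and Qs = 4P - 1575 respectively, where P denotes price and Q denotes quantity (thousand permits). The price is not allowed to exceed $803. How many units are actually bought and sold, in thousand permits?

425

Rearranging demand gives Qd = 1425 - 2P. In a free market, 1425 - 2P = 4P - 1575 gives the equilibrium P* = 500, Q* = 425.
The ceiling of 803 is above the equilibrium price 500, so it is not binding; the market clears at P* = 500, Q* = 425.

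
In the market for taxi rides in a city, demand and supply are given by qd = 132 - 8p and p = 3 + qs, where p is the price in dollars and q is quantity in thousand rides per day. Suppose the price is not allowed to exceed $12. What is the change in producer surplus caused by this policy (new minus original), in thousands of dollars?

-31.5

Rearranging supply gives qs = p - 3. Without the control the market clears where 132 - 8p = p - 3, i.e. p* = 15 and q* = 12.
The ceiling of 12 is below the equilibrium price 15, so it binds.
At p = 12: qd = 132 - 8·12 = 36 and qs = 12 - 3 = 9.
Producer surplus without the control is ½ · (15 - 3) · 12 = 72.
With the ceiling, producers sell 9 units at 12, so PS = ½ · (12 - 3) · 9 = 40.5.
Change in producer surplus = 40.5 - 72 = -31.5.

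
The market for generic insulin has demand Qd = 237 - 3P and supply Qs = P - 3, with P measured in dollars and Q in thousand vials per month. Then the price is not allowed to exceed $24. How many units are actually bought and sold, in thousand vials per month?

21

Equilibrium: 237 - 3P = P - 3, so 240 = 4P and P* = 60, Q* = 57.
Because the ceiling (24) lies below the market-clearing price, it is binding.
At P = 24: Qd = 237 - 3·24 = 165 and Qs = 24 - 3 = 21.
The quantity actually transacted is the short side, supply: 21.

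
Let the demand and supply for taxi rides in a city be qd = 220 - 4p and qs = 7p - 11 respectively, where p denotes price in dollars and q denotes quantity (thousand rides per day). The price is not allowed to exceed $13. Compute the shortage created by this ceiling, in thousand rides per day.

88

Without the control the market clears where 220 - 4p = 7p - 11, i.e. p* = 21 and q* = 136.
Since 13 < 21, the ceiling is binding.
At p = 13: qd = 220 - 4·13 = 168 and qs = 7·13 - 11 = 80.
Shortage = qd - qs = 168 - 80 = 88.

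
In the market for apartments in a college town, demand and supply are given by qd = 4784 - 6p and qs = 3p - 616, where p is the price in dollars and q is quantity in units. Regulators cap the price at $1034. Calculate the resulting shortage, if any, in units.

Without the control the market clears where 4784 - 6p = 3p - 616, i.e. p* = 600 and q* = 1184.
Since 1034 is above p* = 600, the ceiling does not bind and the free-market outcome prevails.
Since the control does not bind, there is no shortage.

0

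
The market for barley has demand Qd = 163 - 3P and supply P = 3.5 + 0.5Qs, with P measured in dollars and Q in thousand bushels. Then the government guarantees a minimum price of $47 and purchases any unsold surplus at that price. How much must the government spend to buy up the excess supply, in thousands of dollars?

3055

Rearranging supply gives Qs = 2P - 7. Equilibrium: 163 - 3P = 2P - 7, so 170 = 5P and P* = 34, Q* = 61.
Since 47 > 34, the floor is binding.
At P = 47: Qd = 163 - 3·47 = 22 and Qs = 2·47 - 7 = 87.
Surplus = Qs - Qd = 65.
Government expenditure = surplus × support price = 65 × 47 = 3055.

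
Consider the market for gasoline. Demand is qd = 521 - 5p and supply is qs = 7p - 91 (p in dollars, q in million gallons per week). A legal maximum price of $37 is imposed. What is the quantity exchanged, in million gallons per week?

168

Setting quantity demanded equal to quantity supplied, 521 - 5p = 7p - 91, gives p* = 51 and q* = 266.
The ceiling of 37 is below the equilibrium price 51, so it binds.
At p = 37: qd = 521 - 5·37 = 336 and qs = 7·37 - 91 = 168.
The quantity actually transacted is the short side, supply: 168.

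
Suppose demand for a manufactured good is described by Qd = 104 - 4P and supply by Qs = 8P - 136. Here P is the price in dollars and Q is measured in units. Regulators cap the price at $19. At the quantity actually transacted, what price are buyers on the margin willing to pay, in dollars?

22

Without the control the market clears where 104 - 4P = 8P - 136, i.e. P* = 20 and Q* = 24.
Because the ceiling (19) lies below the market-clearing price, it is binding.
At P = 19: Qd = 104 - 4·19 = 28 and Qs = 8·19 - 136 = 16.
Only 16 units reach the market. On the demand curve, the marginal buyer's willingness to pay at Q = 16 is (104 - 16)/4 = 22.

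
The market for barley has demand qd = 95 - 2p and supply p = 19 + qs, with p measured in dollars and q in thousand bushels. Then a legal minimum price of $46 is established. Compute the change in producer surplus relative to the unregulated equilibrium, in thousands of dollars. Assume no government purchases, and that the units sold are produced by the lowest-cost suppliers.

-104

Rearranging supply gives qs = p - 19. In a free market, 95 - 2p = p - 19 gives the equilibrium p* = 38, q* = 19.
Since 46 > 38, the floor is binding.
At p = 46: qd = 95 - 2·46 = 3 and qs = 46 - 19 = 27.
Producer surplus without the control is ½ · (38 - 19) · 19 = 180.5.
With the floor, 3 units are sold at 46. The supply price at q = 3 is 22, so PS = ½ · [(46 - 19) + (46 - 22)] · 3 = 76.5.
Change in producer surplus = 76.5 - 180.5 = -104.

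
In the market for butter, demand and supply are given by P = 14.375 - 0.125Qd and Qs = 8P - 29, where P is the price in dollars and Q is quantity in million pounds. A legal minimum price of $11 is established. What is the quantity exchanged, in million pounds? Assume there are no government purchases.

Rearranging demand gives Qd = 115 - 8P. Without the control the market clears where 115 - 8P = 8P - 29, i.e. P* = 9 and Q* = 43.
Since 11 > 9, the floor is binding.
At P = 11: Qd = 115 - 8·11 = 27 and Qs = 8·11 - 29 = 59.
The quantity actually transacted is the short side, demand: 27.

27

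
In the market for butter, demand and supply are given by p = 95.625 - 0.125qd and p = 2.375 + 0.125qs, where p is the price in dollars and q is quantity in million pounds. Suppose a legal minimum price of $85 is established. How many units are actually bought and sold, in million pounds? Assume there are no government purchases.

85

Rearranging demand gives qd = 765 - 8p; rearranging supply gives qs = 8p - 19. Without the control the market clears where 765 - 8p = 8p - 19, i.e. p* = 49 and q* = 373.
Because the floor (85) lies above the market-clearing price, it is binding.
At p = 85: qd = 765 - 8·85 = 85 and qs = 8·85 - 19 = 661.
The quantity actually transacted is the short side, demand: 85.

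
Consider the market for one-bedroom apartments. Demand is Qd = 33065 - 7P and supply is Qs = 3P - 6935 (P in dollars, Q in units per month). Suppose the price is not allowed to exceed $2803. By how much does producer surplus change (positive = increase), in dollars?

-3913591.5

Equilibrium: 33065 - 7P = 3P - 6935, so 40000 = 10P and P* = 4000, Q* = 5065.
The ceiling of 2803 is below the equilibrium price 4000, so it binds.
At P = 2803: Qd = 33065 - 7·2803 = 13444 and Qs = 3·2803 - 6935 = 1474.
Producer surplus without the control is ½ · (4000 - 6935/3) · 5065 = 25654225/6.
With the ceiling, producers sell 1474 units at 2803, so PS = ½ · (2803 - 6935/3) · 1474 = 1086338/3.
Change in producer surplus = 1086338/3 - 25654225/6 = -3913591.5.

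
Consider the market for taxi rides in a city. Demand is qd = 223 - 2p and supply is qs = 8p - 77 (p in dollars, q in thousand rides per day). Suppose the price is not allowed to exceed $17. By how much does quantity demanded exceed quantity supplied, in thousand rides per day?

In a free market, 223 - 2p = 8p - 77 gives the equilibrium p* = 30, q* = 163.
The ceiling of 17 is below the equilibrium price 30, so it binds.
At p = 17: qd = 223 - 2·17 = 189 and qs = 8·17 - 77 = 59.
Shortage = qd - qs = 189 - 59 = 130.

130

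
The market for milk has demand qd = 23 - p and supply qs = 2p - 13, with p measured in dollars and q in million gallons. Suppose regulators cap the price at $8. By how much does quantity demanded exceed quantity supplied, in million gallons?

12

Without the control the market clears where 23 - p = 2p - 13, i.e. p* = 12 and q* = 11.
The ceiling of 8 is below the equilibrium price 12, so it binds.
At p = 8: qd = 23 - 8 = 15 and qs = 2·8 - 13 = 3.
Shortage = qd - qs = 15 - 3 = 12.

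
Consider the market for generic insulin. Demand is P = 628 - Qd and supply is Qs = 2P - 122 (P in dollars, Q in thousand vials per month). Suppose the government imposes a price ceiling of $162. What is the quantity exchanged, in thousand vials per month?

Rearranging demand gives Qd = 628 - P. In a free market, 628 - P = 2P - 122 gives the equilibrium P* = 250, Q* = 378.
Because the ceiling (162) lies below the market-clearing price, it is binding.
At P = 162: Qd = 628 - 162 = 466 and Qs = 2·162 - 122 = 202.
The quantity actually transacted is the short side, supply: 202.

202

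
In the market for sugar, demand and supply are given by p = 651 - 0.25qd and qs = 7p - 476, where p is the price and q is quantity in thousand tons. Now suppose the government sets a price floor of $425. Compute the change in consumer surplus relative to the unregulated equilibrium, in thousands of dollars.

-173130

Rearranging demand gives qd = 2604 - 4p. Equilibrium: 2604 - 4p = 7p - 476, so 3080 = 11p and p* = 280, q* = 1484.
Because the floor (425) lies above the market-clearing price, it is binding.
At p = 425: qd = 2604 - 4·425 = 904 and qs = 7·425 - 476 = 2499.
Consumer surplus without the control is ½ · (651 - 280) · 1484 = 275282.
With the floor, consumers buy 904 units at 425, so CS = ½ · (651 - 425) · 904 = 102152.
Change in consumer surplus = 102152 - 275282 = -173130.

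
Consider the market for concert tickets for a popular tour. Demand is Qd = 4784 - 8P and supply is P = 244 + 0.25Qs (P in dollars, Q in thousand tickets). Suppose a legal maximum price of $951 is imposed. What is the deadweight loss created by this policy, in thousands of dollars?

Rearranging supply gives Qs = 4P - 976. Equilibrium: 4784 - 8P = 4P - 976, so 5760 = 12P and P* = 480, Q* = 944.
The ceiling of 951 is above the equilibrium price 480, so it is not binding; the market clears at P* = 480, Q* = 944.
Since the control does not bind, no trades are prevented and deadweight loss is zero.

0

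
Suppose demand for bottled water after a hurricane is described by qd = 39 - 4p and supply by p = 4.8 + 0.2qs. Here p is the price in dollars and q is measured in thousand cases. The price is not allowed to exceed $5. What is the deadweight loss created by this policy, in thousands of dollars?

Rearranging supply gives qs = 5p - 24. Setting quantity demanded equal to quantity supplied, 39 - 4p = 5p - 24, gives p* = 7 and q* = 11.
The ceiling of 5 is below the equilibrium price 7, so it binds.
At p = 5: qd = 39 - 4·5 = 19 and qs = 5·5 - 24 = 1.
Quantity traded falls to 1. At q = 1 the demand price is (39 - 1)/4 = 9.5 and the supply price is (24 + 1)/5 = 5.
Deadweight loss = ½ · (9.5 - 5) · (11 - 1) = ½ · 4.5 · 10 = 22.5.

22.5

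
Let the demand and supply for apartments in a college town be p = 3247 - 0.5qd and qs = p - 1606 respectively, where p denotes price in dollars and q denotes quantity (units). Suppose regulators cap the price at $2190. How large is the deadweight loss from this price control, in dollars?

195075

Rearranging demand gives qd = 6494 - 2p. In a free market, 6494 - 2p = p - 1606 gives the equilibrium p* = 2700, q* = 1094.
The ceiling of 2190 is below the equilibrium price 2700, so it binds.
At p = 2190: qd = 6494 - 2·2190 = 2114 and qs = 2190 - 1606 = 584.
Quantity traded falls to 584. At q = 584 the demand price is (6494 - 584)/2 = 2955 and the supply price is 1606 + 584 = 2190.
Deadweight loss = ½ · (2955 - 2190) · (1094 - 584) = ½ · 765 · 510 = 195075.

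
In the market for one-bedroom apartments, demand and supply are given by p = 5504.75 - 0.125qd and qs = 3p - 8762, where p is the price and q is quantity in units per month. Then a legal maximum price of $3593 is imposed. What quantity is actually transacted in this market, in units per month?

2017

Rearranging demand gives qd = 44038 - 8p. In a free market, 44038 - 8p = 3p - 8762 gives the equilibrium p* = 4800, q* = 5638.
The ceiling of 3593 is below the equilibrium price 4800, so it binds.
At p = 3593: qd = 44038 - 8·3593 = 15294 and qs = 3·3593 - 8762 = 2017.
The quantity actually transacted is the short side, supply: 2017.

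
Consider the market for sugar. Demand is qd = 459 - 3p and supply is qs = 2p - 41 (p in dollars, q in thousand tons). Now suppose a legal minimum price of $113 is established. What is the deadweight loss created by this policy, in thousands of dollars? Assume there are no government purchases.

633.75

Without the control the market clears where 459 - 3p = 2p - 41, i.e. p* = 100 and q* = 159.
Because the floor (113) lies above the market-clearing price, it is binding.
At p = 113: qd = 459 - 3·113 = 120 and qs = 2·113 - 41 = 185.
Quantity traded falls to 120. At q = 120 the demand price is (459 - 120)/3 = 113 and the supply price is (41 + 120)/2 = 80.5.
Deadweight loss = ½ · (113 - 80.5) · (159 - 120) = ½ · 32.5 · 39 = 633.75.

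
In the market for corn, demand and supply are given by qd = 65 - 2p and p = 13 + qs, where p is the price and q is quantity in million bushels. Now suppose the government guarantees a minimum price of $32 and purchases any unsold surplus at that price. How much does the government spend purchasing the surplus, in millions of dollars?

576

Rearranging supply gives qs = p - 13. In a free market, 65 - 2p = p - 13 gives the equilibrium p* = 26, q* = 13.
Because the floor (32) lies above the market-clearing price, it is binding.
At p = 32: qd = 65 - 2·32 = 1 and qs = 32 - 13 = 19.
Surplus = qs - qd = 18.
Government expenditure = surplus × support price = 18 × 32 = 576.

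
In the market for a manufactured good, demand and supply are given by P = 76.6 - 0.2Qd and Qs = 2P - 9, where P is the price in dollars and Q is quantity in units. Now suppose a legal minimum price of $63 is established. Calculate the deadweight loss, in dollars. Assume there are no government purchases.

428.75

Rearranging demand gives Qd = 383 - 5P. Without the control the market clears where 383 - 5P = 2P - 9, i.e. P* = 56 and Q* = 103.
Because the floor (63) lies above the market-clearing price, it is binding.
At P = 63: Qd = 383 - 5·63 = 68 and Qs = 2·63 - 9 = 117.
Quantity traded falls to 68. At Q = 68 the demand price is (383 - 68)/5 = 63 and the supply price is (9 + 68)/2 = 38.5.
Deadweight loss = ½ · (63 - 38.5) · (103 - 68) = ½ · 24.5 · 35 = 428.75.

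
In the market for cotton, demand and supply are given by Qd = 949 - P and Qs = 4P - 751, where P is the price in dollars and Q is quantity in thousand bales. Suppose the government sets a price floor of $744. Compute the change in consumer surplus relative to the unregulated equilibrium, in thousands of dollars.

Without the control the market clears where 949 - P = 4P - 751, i.e. P* = 340 and Q* = 609.
Because the floor (744) lies above the market-clearing price, it is binding.
At P = 744: Qd = 949 - 744 = 205 and Qs = 4·744 - 751 = 2225.
Consumer surplus without the control is ½ · (949 - 340) · 609 = 185440.5.
With the floor, consumers buy 205 units at 744, so CS = ½ · (949 - 744) · 205 = 21012.5.
Change in consumer surplus = 21012.5 - 185440.5 = -164428.

-164428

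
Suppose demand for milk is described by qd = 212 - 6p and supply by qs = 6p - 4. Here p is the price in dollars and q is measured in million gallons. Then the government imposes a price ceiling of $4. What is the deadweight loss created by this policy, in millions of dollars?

1176

In a free market, 212 - 6p = 6p - 4 gives the equilibrium p* = 18, q* = 104.
Since 4 < 18, the ceiling is binding.
At p = 4: qd = 212 - 6·4 = 188 and qs = 6·4 - 4 = 20.
Quantity traded falls to 20. At q = 20 the demand price is (212 - 20)/6 = 32 and the supply price is (4 + 20)/6 = 4.
Deadweight loss = ½ · (32 - 4) · (104 - 20) = ½ · 28 · 84 = 1176.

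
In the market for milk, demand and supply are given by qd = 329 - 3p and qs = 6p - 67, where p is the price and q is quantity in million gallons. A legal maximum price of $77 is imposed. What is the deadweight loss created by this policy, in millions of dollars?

Equilibrium: 329 - 3p = 6p - 67, so 396 = 9p and p* = 44, q* = 197.
The ceiling of 77 is above the equilibrium price 44, so it is not binding; the market clears at p* = 44, q* = 197.
Since the control does not bind, no trades are prevented and deadweight loss is zero.

0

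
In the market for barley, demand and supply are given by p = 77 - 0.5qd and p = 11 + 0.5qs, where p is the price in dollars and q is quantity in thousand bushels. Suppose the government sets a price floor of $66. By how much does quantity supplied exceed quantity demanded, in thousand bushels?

Rearranging demand gives qd = 154 - 2p; rearranging supply gives qs = 2p - 22. In a free market, 154 - 2p = 2p - 22 gives the equilibrium p* = 44, q* = 66.
Since 66 > 44, the floor is binding.
At p = 66: qd = 154 - 2·66 = 22 and qs = 2·66 - 22 = 110.
Surplus = qs - qd = 110 - 22 = 88.

88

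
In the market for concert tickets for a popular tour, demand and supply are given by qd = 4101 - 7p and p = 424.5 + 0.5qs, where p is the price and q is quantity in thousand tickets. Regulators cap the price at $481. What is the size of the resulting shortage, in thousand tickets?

621

Rearranging supply gives qs = 2p - 849. Without the control the market clears where 4101 - 7p = 2p - 849, i.e. p* = 550 and q* = 251.
The ceiling of 481 is below the equilibrium price 550, so it binds.
At p = 481: qd = 4101 - 7·481 = 734 and qs = 2·481 - 849 = 113.
Shortage = qd - qs = 734 - 113 = 621.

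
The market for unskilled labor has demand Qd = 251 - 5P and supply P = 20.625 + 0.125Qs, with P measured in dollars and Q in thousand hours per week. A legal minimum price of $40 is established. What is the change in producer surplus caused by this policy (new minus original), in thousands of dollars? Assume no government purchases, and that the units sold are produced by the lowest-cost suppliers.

Rearranging supply gives Qs = 8P - 165. Equilibrium: 251 - 5P = 8P - 165, so 416 = 13P and P* = 32, Q* = 91.
Since 40 > 32, the floor is binding.
At P = 40: Qd = 251 - 5·40 = 51 and Qs = 8·40 - 165 = 155.
Producer surplus without the control is ½ · (32 - 20.625) · 91 = 517.5625.
With the floor, 51 units are sold at 40. The supply price at Q = 51 is 27, so PS = ½ · [(40 - 20.625) + (40 - 27)] · 51 = 825.5625.
Change in producer surplus = 825.5625 - 517.5625 = 308.

308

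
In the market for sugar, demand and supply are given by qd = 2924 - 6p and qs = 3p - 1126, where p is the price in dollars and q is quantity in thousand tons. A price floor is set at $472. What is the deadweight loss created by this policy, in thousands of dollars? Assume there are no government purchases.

4356

Equilibrium: 2924 - 6p = 3p - 1126, so 4050 = 9p and p* = 450, q* = 224.
Since 472 > 450, the floor is binding.
At p = 472: qd = 2924 - 6·472 = 92 and qs = 3·472 - 1126 = 290.
Quantity traded falls to 92. At q = 92 the demand price is (2924 - 92)/6 = 472 and the supply price is (1126 + 92)/3 = 406.
Deadweight loss = ½ · (472 - 406) · (224 - 92) = ½ · 66 · 132 = 4356.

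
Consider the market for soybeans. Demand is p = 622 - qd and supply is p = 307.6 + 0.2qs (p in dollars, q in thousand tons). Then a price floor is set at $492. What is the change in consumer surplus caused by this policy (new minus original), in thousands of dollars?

Rearranging demand gives qd = 622 - p; rearranging supply gives qs = 5p - 1538. Without the control the market clears where 622 - p = 5p - 1538, i.e. p* = 360 and q* = 262.
Because the floor (492) lies above the market-clearing price, it is binding.
At p = 492: qd = 622 - 492 = 130 and qs = 5·492 - 1538 = 922.
Consumer surplus without the control is ½ · (622 - 360) · 262 = 34322.
With the floor, consumers buy 130 units at 492, so CS = ½ · (622 - 492) · 130 = 8450.
Change in consumer surplus = 8450 - 34322 = -25872.

-25872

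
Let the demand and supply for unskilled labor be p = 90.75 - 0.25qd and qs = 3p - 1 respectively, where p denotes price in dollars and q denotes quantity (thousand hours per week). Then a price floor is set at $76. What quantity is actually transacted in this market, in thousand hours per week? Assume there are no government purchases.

Rearranging demand gives qd = 363 - 4p. Setting quantity demanded equal to quantity supplied, 363 - 4p = 3p - 1, gives p* = 52 and q* = 155.
Since 76 > 52, the floor is binding.
At p = 76: qd = 363 - 4·76 = 59 and qs = 3·76 - 1 = 227.
The quantity actually transacted is the short side, demand: 59.

59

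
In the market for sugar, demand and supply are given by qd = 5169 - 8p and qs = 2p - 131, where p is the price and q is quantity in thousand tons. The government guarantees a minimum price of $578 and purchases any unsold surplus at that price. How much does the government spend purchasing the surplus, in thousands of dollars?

277440

In a free market, 5169 - 8p = 2p - 131 gives the equilibrium p* = 530, q* = 929.
Since 578 > 530, the floor is binding.
At p = 578: qd = 5169 - 8·578 = 545 and qs = 2·578 - 131 = 1025.
Surplus = qs - qd = 480.
Government expenditure = surplus × support price = 480 × 578 = 277440.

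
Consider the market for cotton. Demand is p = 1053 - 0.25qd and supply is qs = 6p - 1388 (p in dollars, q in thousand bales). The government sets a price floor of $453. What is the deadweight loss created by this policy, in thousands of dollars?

Rearranging demand gives qd = 4212 - 4p. Equilibrium: 4212 - 4p = 6p - 1388, so 5600 = 10p and p* = 560, q* = 1972.
The floor of 453 is below the equilibrium price 560, so it is not binding; the market clears at p* = 560, q* = 1972.
Since the control does not bind, no trades are prevented and deadweight loss is zero.

0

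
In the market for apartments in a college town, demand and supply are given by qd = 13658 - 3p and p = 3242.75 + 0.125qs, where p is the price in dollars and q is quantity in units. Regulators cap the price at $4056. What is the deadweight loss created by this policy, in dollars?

0

Rearranging supply gives qs = 8p - 25942. Setting quantity demanded equal to quantity supplied, 13658 - 3p = 8p - 25942, gives p* = 3600 and q* = 2858.
Since 4056 is above p* = 3600, the ceiling does not bind and the free-market outcome prevails.
Since the control does not bind, no trades are prevented and deadweight loss is zero.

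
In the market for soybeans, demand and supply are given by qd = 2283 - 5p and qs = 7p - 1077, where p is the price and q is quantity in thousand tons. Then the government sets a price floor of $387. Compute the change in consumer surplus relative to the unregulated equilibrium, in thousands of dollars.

Without the control the market clears where 2283 - 5p = 7p - 1077, i.e. p* = 280 and q* = 883.
Since 387 > 280, the floor is binding.
At p = 387: qd = 2283 - 5·387 = 348 and qs = 7·387 - 1077 = 1632.
Consumer surplus without the control is ½ · (456.6 - 280) · 883 = 77968.9.
With the floor, consumers buy 348 units at 387, so CS = ½ · (456.6 - 387) · 348 = 12110.4.
Change in consumer surplus = 12110.4 - 77968.9 = -65858.5.

-65858.5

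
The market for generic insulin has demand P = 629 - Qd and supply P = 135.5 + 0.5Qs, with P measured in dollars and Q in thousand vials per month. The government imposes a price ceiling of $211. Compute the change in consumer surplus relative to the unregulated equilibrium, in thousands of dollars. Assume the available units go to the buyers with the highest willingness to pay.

-2403

Rearranging demand gives Qd = 629 - P; rearranging supply gives Qs = 2P - 271. Equilibrium: 629 - P = 2P - 271, so 900 = 3P and P* = 300, Q* = 329.
The ceiling of 211 is below the equilibrium price 300, so it binds.
At P = 211: Qd = 629 - 211 = 418 and Qs = 2·211 - 271 = 151.
Consumer surplus without the control is ½ · (629 - 300) · 329 = 54120.5.
With the ceiling, 151 units are sold at 211 (assume they go to the highest-value buyers). The demand price at Q = 151 is 478, so CS = ½ · [(629 - 211) + (478 - 211)] · 151 = 51717.5.
Change in consumer surplus = 51717.5 - 54120.5 = -2403.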